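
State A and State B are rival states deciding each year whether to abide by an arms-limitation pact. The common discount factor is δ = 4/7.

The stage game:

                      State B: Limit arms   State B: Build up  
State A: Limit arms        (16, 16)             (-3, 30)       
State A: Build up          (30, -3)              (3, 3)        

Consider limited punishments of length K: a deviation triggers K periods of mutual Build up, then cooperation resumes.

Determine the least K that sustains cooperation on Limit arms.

No profitable deviation requires (16−3)(δ+…+δ^K) ≥ 30−16, i.e. δ+…+δ^K ≥ 14/13 ≈ 1.0769.
With δ = 4/7, the partial sums are K=1: 0.5714, K=2: 0.8980, K=3: 1.0845.
K = 3 is the first length at which the sum reaches 1.0769.

3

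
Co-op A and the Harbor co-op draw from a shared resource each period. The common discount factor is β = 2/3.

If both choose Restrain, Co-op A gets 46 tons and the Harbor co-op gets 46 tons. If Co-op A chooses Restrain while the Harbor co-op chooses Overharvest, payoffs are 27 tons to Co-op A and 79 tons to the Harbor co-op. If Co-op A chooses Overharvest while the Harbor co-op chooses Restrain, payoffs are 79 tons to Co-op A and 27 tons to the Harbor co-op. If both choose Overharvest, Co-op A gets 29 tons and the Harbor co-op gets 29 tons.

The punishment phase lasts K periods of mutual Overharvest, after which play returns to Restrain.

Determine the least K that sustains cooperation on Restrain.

Need Σ_{k=1}^{K} β^k ≥ (79−46)/(46−29) = 1.9412 at β = 2/3.
At K = 8 the sum is 1.9220 < 1.9412; at K = 9 it is 1.9480 ≥ 1.9412.
So the minimum punishment length is K = 9.

9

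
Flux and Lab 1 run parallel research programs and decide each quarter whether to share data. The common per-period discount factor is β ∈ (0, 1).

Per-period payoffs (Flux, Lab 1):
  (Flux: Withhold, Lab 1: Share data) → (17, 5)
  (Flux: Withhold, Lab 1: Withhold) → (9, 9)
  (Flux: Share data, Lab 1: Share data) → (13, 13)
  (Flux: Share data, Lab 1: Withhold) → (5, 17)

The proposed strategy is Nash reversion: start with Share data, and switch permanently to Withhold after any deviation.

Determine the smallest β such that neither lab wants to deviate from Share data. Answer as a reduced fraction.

1/2

Under grim trigger the critical discount factor is (T−C)/(T−P) with T = 17, C = 13, P = 9.
β* = (17−13)/(17−9) = 4/8 = 1/2.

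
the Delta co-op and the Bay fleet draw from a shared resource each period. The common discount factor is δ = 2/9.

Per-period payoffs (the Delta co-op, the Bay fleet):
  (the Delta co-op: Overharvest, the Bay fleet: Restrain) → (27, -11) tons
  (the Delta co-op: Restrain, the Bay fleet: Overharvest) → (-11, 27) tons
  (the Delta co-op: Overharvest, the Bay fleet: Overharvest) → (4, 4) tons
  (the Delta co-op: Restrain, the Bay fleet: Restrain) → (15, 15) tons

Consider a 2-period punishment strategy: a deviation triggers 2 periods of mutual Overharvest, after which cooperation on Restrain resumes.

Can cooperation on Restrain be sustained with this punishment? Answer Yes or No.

A one-shot deviation gives 27 now, then 4 for 2 periods, then back to 15.
Gain from deviating: (27−15) today; loss: (15−4) in each of the next 2 periods.
No-deviation condition: (15−4)(δ+…+δ^2) ≥ 27−15, i.e. δ+…+δ^2 ≥ 12/11.
At δ = 2/9: δ+…+δ^2 = 0.2716 < 1.0909.
So cooperation is not sustainable.

No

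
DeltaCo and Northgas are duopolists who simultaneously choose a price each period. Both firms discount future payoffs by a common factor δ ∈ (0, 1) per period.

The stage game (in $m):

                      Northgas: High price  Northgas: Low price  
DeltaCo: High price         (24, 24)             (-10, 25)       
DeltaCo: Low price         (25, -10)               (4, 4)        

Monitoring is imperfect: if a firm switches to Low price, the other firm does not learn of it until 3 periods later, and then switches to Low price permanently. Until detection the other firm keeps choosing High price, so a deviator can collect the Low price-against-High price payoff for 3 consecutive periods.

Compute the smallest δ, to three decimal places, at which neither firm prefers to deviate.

0.362

Deviating for the 3 undetected periods gains 25−24 = 1 per period over cooperation, then loses 24−4 = 20 per period forever once punishment starts.
Gain: 1(1 + δ + … + δ^2); loss: 20·δ^3/(1−δ).
No profitable deviation ⇔ 1(1−δ^3) ≤ 20·δ^3, i.e. δ^3 ≥ 1/(1+20) = 1/21.
Hence δ ≥ (1/21)^(1/3) ≈ 0.362.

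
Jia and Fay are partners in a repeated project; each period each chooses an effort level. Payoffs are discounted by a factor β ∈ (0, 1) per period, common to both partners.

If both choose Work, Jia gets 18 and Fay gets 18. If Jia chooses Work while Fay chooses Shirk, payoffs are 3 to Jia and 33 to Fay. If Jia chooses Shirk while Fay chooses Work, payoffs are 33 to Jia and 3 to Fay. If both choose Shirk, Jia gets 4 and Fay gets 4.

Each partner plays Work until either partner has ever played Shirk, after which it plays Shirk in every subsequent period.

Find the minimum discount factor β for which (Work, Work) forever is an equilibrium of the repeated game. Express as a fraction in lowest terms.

One-period gain from deviating is 33 − 18 = 15. The loss is 18 − 4 = 14 in every subsequent period, with present value 14·β/(1−β).
Deviation is unprofitable when 14·β/(1−β) ≥ 15, i.e. β/(1−β) ≥ 15/14.
Equivalently β ≥ 15/(15+14) = 15/29.

15/29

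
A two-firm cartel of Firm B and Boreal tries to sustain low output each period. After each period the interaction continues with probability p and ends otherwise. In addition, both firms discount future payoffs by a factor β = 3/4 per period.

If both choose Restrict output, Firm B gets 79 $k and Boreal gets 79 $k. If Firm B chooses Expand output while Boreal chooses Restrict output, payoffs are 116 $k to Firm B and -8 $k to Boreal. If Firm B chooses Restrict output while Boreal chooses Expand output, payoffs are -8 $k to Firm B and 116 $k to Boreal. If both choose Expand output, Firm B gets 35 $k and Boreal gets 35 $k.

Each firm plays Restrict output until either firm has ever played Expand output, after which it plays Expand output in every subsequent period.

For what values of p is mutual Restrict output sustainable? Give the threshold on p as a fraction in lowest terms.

With continuation probability p and discount β, the effective per-period discount factor is βp.
Grim-trigger IC: βp ≥ (116−79)/(116−35) = 37/81.
So p ≥ (37/81)/(3/4) = 148/243.

148/243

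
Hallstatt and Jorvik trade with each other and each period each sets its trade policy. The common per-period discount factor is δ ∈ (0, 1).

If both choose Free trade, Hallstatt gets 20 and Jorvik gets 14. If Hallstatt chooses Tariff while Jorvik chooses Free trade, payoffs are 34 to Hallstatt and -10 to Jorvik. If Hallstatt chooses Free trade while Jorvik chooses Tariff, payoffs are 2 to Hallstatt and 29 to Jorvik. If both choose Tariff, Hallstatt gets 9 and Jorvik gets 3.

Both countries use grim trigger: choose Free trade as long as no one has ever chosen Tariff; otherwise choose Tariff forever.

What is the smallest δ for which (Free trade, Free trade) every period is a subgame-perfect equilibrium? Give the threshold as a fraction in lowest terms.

Hallstatt: cooperation gives 20 each period; deviation gives 34 once then 9 forever.
  20/(1−δ) ≥ 34 + 9δ/(1−δ) ⇒ δ ≥ 14/25.
Jorvik: cooperation gives 14 each period; deviation gives 29 once then 3 forever.
  δ ≥ 15/26.
Both must hold, so the binding constraint is Jorvik's: δ ≥ 15/26.

15/26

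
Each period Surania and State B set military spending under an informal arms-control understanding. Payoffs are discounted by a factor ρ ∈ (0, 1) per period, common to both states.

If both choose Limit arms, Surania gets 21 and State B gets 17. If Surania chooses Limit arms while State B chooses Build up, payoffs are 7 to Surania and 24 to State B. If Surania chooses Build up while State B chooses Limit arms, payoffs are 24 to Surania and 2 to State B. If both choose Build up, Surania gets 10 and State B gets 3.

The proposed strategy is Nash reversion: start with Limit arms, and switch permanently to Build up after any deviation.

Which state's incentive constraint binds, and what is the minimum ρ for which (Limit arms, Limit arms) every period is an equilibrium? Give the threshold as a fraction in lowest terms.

State B; ρ ≥ 1/3

For Surania: deviation gain 24−21 = 3, per-period punishment loss 21−10 = 11. IC gives ρ ≥ 3/14.
For State B: gain 7, loss 14 per period, so ρ ≥ 7/21 = 1/3.
The tighter constraint is State B's, so cooperation needs ρ ≥ 1/3.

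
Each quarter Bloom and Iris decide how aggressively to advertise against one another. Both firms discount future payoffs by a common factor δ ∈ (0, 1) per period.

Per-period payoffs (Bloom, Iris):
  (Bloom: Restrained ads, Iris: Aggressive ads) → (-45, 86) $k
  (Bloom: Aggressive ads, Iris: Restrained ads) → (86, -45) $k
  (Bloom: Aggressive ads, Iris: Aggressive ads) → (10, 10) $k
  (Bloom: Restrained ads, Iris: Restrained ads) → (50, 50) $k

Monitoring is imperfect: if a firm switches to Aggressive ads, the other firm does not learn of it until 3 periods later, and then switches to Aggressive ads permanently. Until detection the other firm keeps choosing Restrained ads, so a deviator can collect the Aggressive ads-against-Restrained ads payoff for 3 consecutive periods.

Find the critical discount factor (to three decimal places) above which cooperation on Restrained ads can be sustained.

0.780

Deviating for the 3 undetected periods gains 86−50 = 36 per period over cooperation, then loses 50−10 = 40 per period forever once punishment starts.
Gain: 36(1 + δ + … + δ^2); loss: 40·δ^3/(1−δ).
No profitable deviation ⇔ 36(1−δ^3) ≤ 40·δ^3, i.e. δ^3 ≥ 36/(36+40) = 9/19.
Hence δ ≥ (9/19)^(1/3) ≈ 0.780.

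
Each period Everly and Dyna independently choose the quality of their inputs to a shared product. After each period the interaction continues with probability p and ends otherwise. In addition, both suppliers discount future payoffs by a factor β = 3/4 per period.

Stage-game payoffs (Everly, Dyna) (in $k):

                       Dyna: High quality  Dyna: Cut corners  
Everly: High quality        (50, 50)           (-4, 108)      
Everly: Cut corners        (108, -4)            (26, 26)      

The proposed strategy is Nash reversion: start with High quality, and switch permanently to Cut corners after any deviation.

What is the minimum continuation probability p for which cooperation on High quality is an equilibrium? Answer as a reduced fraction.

With continuation probability p and discount β, the effective per-period discount factor is βp.
Grim-trigger IC: βp ≥ (108−50)/(108−26) = 29/41.
So p ≥ (29/41)/(3/4) = 116/123.

116/123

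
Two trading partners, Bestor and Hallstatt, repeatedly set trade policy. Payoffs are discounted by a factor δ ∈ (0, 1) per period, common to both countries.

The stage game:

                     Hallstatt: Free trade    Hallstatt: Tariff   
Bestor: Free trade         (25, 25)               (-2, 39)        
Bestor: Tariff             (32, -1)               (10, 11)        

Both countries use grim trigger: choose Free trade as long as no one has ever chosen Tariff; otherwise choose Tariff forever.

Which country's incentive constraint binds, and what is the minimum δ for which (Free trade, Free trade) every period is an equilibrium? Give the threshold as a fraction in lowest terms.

Hallstatt; δ ≥ 1/2

Bestor's threshold: (32−25)/(32−10) = 7/22.
Hallstatt's threshold: (39−25)/(39−11) = 1/2.
7/22 < 1/2, so Hallstatt binds and δ* = 1/2.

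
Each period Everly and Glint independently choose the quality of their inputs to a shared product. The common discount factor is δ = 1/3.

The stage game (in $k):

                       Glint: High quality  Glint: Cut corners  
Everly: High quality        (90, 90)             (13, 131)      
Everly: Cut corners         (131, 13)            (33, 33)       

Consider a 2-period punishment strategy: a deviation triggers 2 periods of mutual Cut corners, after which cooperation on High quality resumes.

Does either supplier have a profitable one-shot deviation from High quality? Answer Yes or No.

Comparing payoff streams over the 3 periods until play realigns: cooperate → 90(1+δ+…+δ^2); deviate → 131 + 33(δ+…+δ^2).
Cooperation is sustained iff (90−33)(δ+…+δ^2) ≥ 131−90.
δ+…+δ^2 = 1/3·(1−(1/3)^2)/(1−1/3) = 0.4444, and (131−90)/(90−33) = 0.7193.
0.4444 < 0.7193, so cooperation is not sustainable.

Yes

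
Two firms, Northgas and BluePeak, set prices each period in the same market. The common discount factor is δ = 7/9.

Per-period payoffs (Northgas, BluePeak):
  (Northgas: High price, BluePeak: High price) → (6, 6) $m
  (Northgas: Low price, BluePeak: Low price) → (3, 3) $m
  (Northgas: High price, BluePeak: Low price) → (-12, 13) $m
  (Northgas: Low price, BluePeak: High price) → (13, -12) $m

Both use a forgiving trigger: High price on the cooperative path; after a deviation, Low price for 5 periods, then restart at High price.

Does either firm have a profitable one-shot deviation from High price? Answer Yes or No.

No

IC: δ+…+δ^5 ≥ (13−6)/(6−3) = 7/3.
At δ = 7/9: partial sum = 2.5038 ≥ 2.3333. Cooperation sustainable.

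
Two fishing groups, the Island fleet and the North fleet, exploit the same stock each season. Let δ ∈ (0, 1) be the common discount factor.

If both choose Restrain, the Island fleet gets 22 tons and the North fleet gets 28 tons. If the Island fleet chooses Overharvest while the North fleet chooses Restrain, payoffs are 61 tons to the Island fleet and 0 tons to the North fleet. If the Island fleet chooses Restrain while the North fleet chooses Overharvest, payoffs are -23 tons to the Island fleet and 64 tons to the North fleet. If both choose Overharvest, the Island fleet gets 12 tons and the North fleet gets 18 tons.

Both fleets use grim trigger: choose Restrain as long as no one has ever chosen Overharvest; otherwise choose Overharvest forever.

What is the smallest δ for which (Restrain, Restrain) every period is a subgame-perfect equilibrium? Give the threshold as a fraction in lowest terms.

39/49

the Island fleet's threshold: (61−22)/(61−12) = 39/49.
the North fleet's threshold: (64−28)/(64−18) = 18/23.
39/49 > 18/23, so the Island fleet binds and δ* = 39/49.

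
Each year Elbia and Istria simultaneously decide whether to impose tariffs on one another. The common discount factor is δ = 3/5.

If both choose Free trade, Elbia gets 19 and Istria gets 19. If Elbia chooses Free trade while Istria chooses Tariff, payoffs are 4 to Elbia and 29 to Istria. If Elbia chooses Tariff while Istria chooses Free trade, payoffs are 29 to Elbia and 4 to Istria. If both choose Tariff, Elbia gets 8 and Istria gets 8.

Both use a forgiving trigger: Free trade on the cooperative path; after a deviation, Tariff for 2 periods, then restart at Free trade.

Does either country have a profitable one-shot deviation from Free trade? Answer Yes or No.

A one-shot deviation gives 29 now, then 8 for 2 periods, then back to 19.
Gain from deviating: (29−19) today; loss: (19−8) in each of the next 2 periods.
No-deviation condition: (19−8)(δ+…+δ^2) ≥ 29−19, i.e. δ+…+δ^2 ≥ 10/11.
At δ = 3/5: δ+…+δ^2 = 0.9600 ≥ 0.9091.
So cooperation is sustainable.

No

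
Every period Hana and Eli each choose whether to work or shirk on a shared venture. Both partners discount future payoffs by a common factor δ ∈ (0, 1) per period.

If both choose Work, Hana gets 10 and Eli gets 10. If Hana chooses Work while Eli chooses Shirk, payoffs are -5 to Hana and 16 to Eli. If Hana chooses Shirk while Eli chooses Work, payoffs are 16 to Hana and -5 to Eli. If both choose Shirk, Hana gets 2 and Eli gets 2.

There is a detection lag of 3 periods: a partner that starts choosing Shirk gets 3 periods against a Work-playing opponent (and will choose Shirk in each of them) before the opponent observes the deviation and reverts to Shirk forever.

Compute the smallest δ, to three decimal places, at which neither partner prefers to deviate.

0.754

Deviating for the 3 undetected periods gains 16−10 = 6 per period over cooperation, then loses 10−2 = 8 per period forever once punishment starts.
Gain: 6(1 + δ + … + δ^2); loss: 8·δ^3/(1−δ).
No profitable deviation ⇔ 6(1−δ^3) ≤ 8·δ^3, i.e. δ^3 ≥ 6/(6+8) = 3/7.
Hence δ ≥ (3/7)^(1/3) ≈ 0.754.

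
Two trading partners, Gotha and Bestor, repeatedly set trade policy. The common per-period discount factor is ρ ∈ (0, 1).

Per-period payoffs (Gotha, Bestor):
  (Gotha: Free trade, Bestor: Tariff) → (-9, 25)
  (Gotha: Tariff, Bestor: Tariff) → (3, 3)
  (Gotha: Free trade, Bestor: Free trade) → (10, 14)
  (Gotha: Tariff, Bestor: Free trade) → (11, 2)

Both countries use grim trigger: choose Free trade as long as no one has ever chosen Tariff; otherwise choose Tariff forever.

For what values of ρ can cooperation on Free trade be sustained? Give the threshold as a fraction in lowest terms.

1/2

Gotha's threshold: (11−10)/(11−3) = 1/8.
Bestor's threshold: (25−14)/(25−3) = 1/2.
1/8 < 1/2, so Bestor binds and ρ* = 1/2.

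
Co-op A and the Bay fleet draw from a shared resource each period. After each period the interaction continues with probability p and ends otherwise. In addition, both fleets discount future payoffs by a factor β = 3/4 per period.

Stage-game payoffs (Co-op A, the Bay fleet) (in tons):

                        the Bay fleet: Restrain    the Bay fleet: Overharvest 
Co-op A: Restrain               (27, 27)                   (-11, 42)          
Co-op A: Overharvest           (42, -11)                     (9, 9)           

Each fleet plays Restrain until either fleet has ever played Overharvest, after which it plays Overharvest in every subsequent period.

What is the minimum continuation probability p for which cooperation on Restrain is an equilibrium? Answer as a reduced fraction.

20/33

With continuation probability p and discount β, the effective per-period discount factor is βp.
Grim-trigger IC: βp ≥ (42−27)/(42−9) = 5/11.
So p ≥ (5/11)/(3/4) = 20/33.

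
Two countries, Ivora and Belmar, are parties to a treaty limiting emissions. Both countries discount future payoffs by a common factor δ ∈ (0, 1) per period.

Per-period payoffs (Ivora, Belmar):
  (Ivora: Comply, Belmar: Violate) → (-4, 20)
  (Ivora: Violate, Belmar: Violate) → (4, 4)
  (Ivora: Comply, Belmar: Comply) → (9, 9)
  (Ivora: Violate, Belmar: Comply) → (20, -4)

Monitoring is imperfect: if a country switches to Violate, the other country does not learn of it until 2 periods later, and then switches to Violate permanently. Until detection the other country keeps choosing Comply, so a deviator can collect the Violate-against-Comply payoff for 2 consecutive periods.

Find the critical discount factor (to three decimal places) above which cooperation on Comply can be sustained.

0.829

Deviating for the 2 undetected periods gains 20−9 = 11 per period over cooperation, then loses 9−4 = 5 per period forever once punishment starts.
Gain: 11(1 + δ + … + δ^1); loss: 5·δ^2/(1−δ).
No profitable deviation ⇔ 11(1−δ^2) ≤ 5·δ^2, i.e. δ^2 ≥ 11/(11+5) = 11/16.
Hence δ ≥ (11/16)^(1/2) ≈ 0.829.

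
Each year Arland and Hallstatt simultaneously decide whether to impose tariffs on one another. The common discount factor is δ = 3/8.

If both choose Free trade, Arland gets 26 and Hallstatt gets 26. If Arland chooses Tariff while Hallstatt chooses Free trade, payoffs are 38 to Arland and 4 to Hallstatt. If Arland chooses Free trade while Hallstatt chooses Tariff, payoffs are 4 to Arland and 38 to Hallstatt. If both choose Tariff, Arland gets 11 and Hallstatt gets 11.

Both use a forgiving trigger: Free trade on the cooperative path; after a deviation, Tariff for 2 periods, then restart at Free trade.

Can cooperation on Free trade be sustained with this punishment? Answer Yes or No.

Comparing payoff streams over the 3 periods until play realigns: cooperate → 26(1+δ+…+δ^2); deviate → 38 + 11(δ+…+δ^2).
Cooperation is sustained iff (26−11)(δ+…+δ^2) ≥ 38−26.
δ+…+δ^2 = 3/8·(1−(3/8)^2)/(1−3/8) = 0.5156, and (38−26)/(26−11) = 0.8000.
0.5156 < 0.8000, so cooperation is not sustainable.

No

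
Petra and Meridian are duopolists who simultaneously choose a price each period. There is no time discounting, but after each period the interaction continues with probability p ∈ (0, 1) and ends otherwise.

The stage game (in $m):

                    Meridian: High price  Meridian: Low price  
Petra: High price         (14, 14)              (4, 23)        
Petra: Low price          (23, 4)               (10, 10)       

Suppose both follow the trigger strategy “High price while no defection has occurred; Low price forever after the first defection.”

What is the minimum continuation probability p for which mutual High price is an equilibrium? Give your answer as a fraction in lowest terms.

9/13

With no time discounting, the continuation probability p plays the role of the discount factor.
Grim-trigger IC: 14/(1−p) ≥ 23 + 10p/(1−p) ⇒ p ≥ (23−14)/(23−10) = 9/13.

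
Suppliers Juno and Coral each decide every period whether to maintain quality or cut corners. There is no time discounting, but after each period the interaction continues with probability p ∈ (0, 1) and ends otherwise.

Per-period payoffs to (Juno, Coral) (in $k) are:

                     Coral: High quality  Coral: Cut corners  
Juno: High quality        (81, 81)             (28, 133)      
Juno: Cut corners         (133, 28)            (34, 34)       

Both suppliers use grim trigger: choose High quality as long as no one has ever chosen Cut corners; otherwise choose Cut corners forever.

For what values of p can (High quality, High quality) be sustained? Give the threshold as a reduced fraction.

52/99

With no time discounting, the continuation probability p plays the role of the discount factor.
Grim-trigger IC: 81/(1−p) ≥ 133 + 34p/(1−p) ⇒ p ≥ (133−81)/(133−34) = 52/99.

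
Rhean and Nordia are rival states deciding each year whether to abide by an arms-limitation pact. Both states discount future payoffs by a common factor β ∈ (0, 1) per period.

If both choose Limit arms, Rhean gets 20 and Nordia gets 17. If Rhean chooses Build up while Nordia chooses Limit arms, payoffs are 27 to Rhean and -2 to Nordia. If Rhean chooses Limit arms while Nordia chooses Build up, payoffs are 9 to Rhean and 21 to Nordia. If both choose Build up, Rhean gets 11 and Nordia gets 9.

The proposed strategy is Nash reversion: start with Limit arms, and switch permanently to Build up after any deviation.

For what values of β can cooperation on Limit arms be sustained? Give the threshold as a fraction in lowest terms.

For Rhean: deviation gain 27−20 = 7, per-period punishment loss 20−11 = 9. IC gives β ≥ 7/16.
For Nordia: gain 4, loss 8 per period, so β ≥ 4/12 = 1/3.
The tighter constraint is Rhean's, so cooperation needs β ≥ 7/16.

7/16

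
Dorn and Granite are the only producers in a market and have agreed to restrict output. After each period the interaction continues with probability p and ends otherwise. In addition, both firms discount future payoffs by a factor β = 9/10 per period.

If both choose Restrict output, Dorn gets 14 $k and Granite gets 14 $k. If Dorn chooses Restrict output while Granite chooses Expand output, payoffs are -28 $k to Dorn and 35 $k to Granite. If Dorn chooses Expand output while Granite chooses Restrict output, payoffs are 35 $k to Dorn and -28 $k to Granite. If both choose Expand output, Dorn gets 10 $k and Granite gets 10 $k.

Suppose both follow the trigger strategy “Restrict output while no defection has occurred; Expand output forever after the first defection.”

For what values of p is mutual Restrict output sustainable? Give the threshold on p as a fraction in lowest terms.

With continuation probability p and discount β, the effective per-period discount factor is βp.
Grim-trigger IC: βp ≥ (35−14)/(35−10) = 21/25.
So p ≥ (21/25)/(9/10) = 14/15.

14/15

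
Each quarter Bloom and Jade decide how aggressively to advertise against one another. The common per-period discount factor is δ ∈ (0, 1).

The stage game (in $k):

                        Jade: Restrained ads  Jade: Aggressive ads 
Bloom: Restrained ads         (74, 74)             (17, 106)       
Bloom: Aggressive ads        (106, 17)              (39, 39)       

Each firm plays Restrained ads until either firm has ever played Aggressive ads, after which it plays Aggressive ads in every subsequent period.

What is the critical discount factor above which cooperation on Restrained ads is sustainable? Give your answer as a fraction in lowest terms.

32/67

One-period gain from deviating is 106 − 74 = 32. The loss is 74 − 39 = 35 in every subsequent period, with present value 35·δ/(1−δ).
Deviation is unprofitable when 35·δ/(1−δ) ≥ 32, i.e. δ/(1−δ) ≥ 32/35.
Equivalently δ ≥ 32/(32+35) = 32/67.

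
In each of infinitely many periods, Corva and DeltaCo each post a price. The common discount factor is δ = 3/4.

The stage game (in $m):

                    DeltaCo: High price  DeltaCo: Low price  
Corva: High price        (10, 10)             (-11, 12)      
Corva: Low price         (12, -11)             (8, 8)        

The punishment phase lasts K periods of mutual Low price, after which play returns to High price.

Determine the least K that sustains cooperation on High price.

IC: δ(1−δ^K)/(1−δ) ≥ (12−10)/(10−8) = 1.
With δ = 3/4: need 1 − δ^K ≥ 1·(1−3/4)/(3/4), i.e. δ^K ≤ 0.6667.
Since (3/4)^1 = 0.7500 and (3/4)^2 = 0.5625, the smallest such K is 2.

2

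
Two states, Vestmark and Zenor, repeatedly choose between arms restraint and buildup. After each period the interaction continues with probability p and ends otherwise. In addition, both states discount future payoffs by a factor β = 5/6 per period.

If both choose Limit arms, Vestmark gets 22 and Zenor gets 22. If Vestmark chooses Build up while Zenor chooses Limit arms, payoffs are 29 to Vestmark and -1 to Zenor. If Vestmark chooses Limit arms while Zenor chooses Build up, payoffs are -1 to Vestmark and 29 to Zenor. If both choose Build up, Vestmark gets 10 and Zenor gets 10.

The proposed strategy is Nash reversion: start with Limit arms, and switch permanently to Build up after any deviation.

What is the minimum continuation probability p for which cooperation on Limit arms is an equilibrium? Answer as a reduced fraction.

42/95

Expected continuation weight on next period's payoff is β·p = 5/6·p, which plays the role of the discount factor.
Cooperation requires 5/6·p ≥ (29−22)/(29−10) = 7/19, hence p ≥ 42/95.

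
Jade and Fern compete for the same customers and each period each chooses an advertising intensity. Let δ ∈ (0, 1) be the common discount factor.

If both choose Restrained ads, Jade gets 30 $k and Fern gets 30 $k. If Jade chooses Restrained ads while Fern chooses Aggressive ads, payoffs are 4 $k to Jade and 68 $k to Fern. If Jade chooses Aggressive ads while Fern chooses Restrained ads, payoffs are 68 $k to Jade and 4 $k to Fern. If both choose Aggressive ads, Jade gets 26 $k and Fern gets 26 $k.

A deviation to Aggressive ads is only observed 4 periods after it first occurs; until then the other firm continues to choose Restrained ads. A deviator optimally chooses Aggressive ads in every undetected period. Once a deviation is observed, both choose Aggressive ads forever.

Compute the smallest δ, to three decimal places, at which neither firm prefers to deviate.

The best deviation is to choose Aggressive ads for all 4 undetected periods, earning 68 each, then 26 forever once detected.
Deviation value: 68(1−δ^4)/(1−δ) + 26δ^4/(1−δ); cooperation value: 30/(1−δ).
IC: 30 ≥ 68(1−δ^4) + 26δ^4 = 68 − 42δ^4.
So δ^4 ≥ 38/42 = 19/21, giving δ ≥ (19/21)^(1/4) ≈ 0.975.

0.975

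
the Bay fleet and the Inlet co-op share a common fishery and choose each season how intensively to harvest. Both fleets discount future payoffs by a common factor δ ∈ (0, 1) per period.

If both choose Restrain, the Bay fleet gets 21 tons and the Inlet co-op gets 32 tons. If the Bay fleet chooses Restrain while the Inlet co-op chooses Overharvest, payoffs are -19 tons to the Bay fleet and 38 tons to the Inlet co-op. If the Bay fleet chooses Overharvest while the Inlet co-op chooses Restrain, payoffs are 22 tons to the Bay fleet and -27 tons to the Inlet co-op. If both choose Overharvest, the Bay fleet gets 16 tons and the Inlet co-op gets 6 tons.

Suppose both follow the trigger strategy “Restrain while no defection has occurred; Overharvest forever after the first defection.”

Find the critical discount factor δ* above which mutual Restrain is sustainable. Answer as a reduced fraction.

the Bay fleet's threshold: (22−21)/(22−16) = 1/6.
the Inlet co-op's threshold: (38−32)/(38−6) = 3/16.
1/6 < 3/16, so the Inlet co-op binds and δ* = 3/16.

3/16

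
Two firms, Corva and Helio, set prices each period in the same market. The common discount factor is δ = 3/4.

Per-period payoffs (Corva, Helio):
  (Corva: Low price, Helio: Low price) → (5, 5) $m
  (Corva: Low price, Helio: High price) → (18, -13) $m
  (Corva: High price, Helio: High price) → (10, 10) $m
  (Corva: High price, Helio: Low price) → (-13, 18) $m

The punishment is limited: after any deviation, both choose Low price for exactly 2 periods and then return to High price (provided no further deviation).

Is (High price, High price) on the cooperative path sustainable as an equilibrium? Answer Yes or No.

A one-shot deviation gives 18 now, then 5 for 2 periods, then back to 10.
Gain from deviating: (18−10) today; loss: (10−5) in each of the next 2 periods.
No-deviation condition: (10−5)(δ+…+δ^2) ≥ 18−10, i.e. δ+…+δ^2 ≥ 8/5.
At δ = 3/4: δ+…+δ^2 = 1.3125 < 1.6000.
So cooperation is not sustainable.

No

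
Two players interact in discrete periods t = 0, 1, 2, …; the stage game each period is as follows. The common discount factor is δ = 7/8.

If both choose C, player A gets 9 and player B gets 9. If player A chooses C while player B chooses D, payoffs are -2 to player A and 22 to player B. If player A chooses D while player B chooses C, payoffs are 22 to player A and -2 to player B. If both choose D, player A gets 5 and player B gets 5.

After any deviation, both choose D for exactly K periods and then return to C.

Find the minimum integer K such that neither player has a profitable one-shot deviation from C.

Need Σ_{k=1}^{K} δ^k ≥ (22−9)/(9−5) = 3.2500 at δ = 7/8.
At K = 4 the sum is 2.8967 < 3.2500; at K = 5 it is 3.4096 ≥ 3.2500.
So the minimum punishment length is K = 5.

5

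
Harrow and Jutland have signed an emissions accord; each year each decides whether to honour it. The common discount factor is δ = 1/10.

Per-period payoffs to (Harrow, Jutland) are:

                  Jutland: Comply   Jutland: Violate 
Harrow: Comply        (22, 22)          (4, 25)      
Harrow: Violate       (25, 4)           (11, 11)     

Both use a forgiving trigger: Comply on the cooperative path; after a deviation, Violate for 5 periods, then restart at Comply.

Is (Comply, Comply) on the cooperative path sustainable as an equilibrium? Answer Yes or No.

Comparing payoff streams over the 6 periods until play realigns: cooperate → 22(1+δ+…+δ^5); deviate → 25 + 11(δ+…+δ^5).
Cooperation is sustained iff (22−11)(δ+…+δ^5) ≥ 25−22.
δ+…+δ^5 = 1/10·(1−(1/10)^5)/(1−1/10) = 0.1111, and (25−22)/(22−11) = 0.2727.
0.1111 < 0.2727, so cooperation is not sustainable.

No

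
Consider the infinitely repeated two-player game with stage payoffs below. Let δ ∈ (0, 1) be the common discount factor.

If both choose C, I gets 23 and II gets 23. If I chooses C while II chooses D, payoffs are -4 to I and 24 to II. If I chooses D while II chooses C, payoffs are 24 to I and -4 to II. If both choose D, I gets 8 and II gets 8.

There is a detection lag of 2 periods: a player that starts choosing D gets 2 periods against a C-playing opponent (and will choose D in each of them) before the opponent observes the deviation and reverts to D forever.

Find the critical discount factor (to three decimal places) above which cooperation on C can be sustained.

0.250

A deviator earns 24 for 2 periods, then 8 forever; cooperating earns 23 forever. Multiplying the IC by (1−δ):
23 ≥ 24(1−δ^2) + 8δ^2, so 16·δ^2 ≥ 1 and δ^2 ≥ 1/16.
δ ≥ (1/16)^(1/2) ≈ 0.250.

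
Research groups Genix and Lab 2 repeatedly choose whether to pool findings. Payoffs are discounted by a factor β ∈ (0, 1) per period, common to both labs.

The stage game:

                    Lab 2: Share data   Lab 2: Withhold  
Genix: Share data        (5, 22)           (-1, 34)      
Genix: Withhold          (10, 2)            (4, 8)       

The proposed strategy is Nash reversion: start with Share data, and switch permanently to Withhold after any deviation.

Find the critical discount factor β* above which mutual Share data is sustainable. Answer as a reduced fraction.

5/6

For Genix: deviation gain 10−5 = 5, per-period punishment loss 5−4 = 1. IC gives β ≥ 5/6.
For Lab 2: gain 12, loss 14 per period, so β ≥ 12/26 = 6/13.
The tighter constraint is Genix's, so cooperation needs β ≥ 5/6.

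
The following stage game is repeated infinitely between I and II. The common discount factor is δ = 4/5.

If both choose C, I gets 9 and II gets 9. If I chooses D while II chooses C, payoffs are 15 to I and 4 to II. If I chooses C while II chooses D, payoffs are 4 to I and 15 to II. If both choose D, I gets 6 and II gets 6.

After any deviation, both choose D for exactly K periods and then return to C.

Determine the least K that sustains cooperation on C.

4

No profitable deviation requires (9−6)(δ+…+δ^K) ≥ 15−9, i.e. δ+…+δ^K ≥ 2 ≈ 2.0000.
With δ = 4/5, the partial sums are K=1: 0.8000, K=2: 1.4400, K=3: 1.9520, K=4: 2.3616.
K = 4 is the first length at which the sum reaches 2.0000.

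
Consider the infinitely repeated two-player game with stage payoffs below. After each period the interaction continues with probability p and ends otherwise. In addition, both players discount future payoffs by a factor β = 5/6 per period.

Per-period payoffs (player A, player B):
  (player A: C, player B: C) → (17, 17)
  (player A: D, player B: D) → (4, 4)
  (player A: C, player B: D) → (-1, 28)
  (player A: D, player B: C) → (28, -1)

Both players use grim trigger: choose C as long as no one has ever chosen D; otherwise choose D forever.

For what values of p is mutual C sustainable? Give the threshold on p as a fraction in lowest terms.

Expected continuation weight on next period's payoff is β·p = 5/6·p, which plays the role of the discount factor.
Cooperation requires 5/6·p ≥ (28−17)/(28−4) = 11/24, hence p ≥ 11/20.

11/20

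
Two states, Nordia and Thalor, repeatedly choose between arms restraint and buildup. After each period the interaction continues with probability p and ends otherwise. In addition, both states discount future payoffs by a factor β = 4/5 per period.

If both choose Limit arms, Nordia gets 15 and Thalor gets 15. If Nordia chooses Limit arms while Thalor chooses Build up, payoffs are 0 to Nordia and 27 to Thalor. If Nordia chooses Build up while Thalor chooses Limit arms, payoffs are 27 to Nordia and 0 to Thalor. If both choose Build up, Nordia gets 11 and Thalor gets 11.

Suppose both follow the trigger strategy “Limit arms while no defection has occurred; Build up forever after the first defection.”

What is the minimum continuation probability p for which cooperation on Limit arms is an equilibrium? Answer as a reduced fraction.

With continuation probability p and discount β, the effective per-period discount factor is βp.
Grim-trigger IC: βp ≥ (27−15)/(27−11) = 3/4.
So p ≥ (3/4)/(4/5) = 15/16.

15/16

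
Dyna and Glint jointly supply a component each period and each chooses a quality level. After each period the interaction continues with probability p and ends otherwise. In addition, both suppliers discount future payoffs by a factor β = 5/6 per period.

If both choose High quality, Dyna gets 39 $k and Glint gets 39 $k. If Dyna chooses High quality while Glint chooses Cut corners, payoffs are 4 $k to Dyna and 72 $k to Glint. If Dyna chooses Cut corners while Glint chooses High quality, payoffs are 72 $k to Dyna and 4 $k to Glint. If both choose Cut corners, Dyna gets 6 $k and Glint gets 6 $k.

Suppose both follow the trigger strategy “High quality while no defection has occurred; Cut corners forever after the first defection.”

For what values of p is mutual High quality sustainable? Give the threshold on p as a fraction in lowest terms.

3/5

With continuation probability p and discount β, the effective per-period discount factor is βp.
Grim-trigger IC: βp ≥ (72−39)/(72−6) = 1/2.
So p ≥ (1/2)/(5/6) = 3/5.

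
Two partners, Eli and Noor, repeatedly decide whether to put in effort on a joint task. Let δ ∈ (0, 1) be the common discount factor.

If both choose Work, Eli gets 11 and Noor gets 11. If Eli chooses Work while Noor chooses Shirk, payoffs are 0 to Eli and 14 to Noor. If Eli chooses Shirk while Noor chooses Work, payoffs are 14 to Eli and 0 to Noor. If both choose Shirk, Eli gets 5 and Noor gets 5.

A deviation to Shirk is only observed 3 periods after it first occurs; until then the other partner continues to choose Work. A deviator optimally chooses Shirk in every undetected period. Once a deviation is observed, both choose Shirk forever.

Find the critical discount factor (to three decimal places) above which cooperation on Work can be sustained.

Deviating for the 3 undetected periods gains 14−11 = 3 per period over cooperation, then loses 11−5 = 6 per period forever once punishment starts.
Gain: 3(1 + δ + … + δ^2); loss: 6·δ^3/(1−δ).
No profitable deviation ⇔ 3(1−δ^3) ≤ 6·δ^3, i.e. δ^3 ≥ 3/(3+6) = 1/3.
Hence δ ≥ (1/3)^(1/3) ≈ 0.693.

0.693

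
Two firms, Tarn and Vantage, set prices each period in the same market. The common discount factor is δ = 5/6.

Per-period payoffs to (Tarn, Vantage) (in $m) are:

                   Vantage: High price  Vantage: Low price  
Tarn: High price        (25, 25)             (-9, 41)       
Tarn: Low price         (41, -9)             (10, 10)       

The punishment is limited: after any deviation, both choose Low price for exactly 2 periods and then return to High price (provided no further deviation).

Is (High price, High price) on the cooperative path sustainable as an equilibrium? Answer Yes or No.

A one-shot deviation gives 41 now, then 10 for 2 periods, then back to 25.
Gain from deviating: (41−25) today; loss: (25−10) in each of the next 2 periods.
No-deviation condition: (25−10)(δ+…+δ^2) ≥ 41−25, i.e. δ+…+δ^2 ≥ 16/15.
At δ = 5/6: δ+…+δ^2 = 1.5278 ≥ 1.0667.
So cooperation is sustainable.

Yes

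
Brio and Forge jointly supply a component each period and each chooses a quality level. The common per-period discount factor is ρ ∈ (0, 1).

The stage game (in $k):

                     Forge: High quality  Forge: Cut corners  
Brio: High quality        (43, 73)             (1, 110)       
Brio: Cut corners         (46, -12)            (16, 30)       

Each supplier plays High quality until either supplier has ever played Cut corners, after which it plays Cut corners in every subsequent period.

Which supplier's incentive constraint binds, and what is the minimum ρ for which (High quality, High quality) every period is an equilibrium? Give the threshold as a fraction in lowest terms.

Forge; ρ ≥ 37/80

For Brio: deviation gain 46−43 = 3, per-period punishment loss 43−16 = 27. IC gives ρ ≥ 3/30 = 1/10.
For Forge: gain 37, loss 43 per period, so ρ ≥ 37/80.
The tighter constraint is Forge's, so cooperation needs ρ ≥ 37/80.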